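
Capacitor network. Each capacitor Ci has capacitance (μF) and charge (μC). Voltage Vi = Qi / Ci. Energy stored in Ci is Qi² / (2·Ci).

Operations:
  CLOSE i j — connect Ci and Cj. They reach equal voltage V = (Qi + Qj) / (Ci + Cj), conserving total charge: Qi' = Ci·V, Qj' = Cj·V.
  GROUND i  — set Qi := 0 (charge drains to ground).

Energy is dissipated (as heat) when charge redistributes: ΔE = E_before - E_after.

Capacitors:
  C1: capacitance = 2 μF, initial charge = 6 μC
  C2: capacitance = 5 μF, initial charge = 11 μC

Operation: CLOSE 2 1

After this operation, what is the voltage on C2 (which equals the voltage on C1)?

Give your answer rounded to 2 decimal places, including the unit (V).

Initial: C1(2μF, Q=6μC, V=3.00V), C2(5μF, Q=11μC, V=2.20V)
Op 1: CLOSE 2-1: Q_total=17.00, C_total=7.00, V=2.43; Q2=12.14, Q1=4.86; dissipated=0.457

Answer: 2.43 V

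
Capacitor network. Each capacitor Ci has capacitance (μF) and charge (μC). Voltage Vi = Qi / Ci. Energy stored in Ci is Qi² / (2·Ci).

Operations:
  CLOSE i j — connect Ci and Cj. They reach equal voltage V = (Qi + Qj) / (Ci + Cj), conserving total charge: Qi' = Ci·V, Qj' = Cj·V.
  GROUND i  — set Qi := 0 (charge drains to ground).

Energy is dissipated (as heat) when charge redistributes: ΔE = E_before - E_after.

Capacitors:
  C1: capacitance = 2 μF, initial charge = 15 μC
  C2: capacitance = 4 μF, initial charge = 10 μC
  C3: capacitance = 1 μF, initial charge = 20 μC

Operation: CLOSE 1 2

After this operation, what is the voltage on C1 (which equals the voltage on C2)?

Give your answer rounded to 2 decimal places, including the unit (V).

Initial: C1(2μF, Q=15μC, V=7.50V), C2(4μF, Q=10μC, V=2.50V), C3(1μF, Q=20μC, V=20.00V)
Op 1: CLOSE 1-2: Q_total=25.00, C_total=6.00, V=4.17; Q1=8.33, Q2=16.67; dissipated=16.667

Answer: 4.17 V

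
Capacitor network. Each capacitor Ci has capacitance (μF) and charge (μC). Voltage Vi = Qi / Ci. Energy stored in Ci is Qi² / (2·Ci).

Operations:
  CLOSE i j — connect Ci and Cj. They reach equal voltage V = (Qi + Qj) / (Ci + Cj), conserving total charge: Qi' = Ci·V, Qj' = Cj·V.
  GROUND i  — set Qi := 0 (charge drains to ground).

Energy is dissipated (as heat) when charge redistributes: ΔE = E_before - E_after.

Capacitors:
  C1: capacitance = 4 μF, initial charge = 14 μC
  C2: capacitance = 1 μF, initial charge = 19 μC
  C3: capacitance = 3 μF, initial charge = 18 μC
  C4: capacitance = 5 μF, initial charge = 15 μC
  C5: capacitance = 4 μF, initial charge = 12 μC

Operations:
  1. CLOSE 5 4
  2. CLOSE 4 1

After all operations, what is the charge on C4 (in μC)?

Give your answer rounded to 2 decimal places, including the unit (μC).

Answer: 16.11 μC

Derivation:
Initial: C1(4μF, Q=14μC, V=3.50V), C2(1μF, Q=19μC, V=19.00V), C3(3μF, Q=18μC, V=6.00V), C4(5μF, Q=15μC, V=3.00V), C5(4μF, Q=12μC, V=3.00V)
Op 1: CLOSE 5-4: Q_total=27.00, C_total=9.00, V=3.00; Q5=12.00, Q4=15.00; dissipated=0.000
Op 2: CLOSE 4-1: Q_total=29.00, C_total=9.00, V=3.22; Q4=16.11, Q1=12.89; dissipated=0.278
Final charges: Q1=12.89, Q2=19.00, Q3=18.00, Q4=16.11, Q5=12.00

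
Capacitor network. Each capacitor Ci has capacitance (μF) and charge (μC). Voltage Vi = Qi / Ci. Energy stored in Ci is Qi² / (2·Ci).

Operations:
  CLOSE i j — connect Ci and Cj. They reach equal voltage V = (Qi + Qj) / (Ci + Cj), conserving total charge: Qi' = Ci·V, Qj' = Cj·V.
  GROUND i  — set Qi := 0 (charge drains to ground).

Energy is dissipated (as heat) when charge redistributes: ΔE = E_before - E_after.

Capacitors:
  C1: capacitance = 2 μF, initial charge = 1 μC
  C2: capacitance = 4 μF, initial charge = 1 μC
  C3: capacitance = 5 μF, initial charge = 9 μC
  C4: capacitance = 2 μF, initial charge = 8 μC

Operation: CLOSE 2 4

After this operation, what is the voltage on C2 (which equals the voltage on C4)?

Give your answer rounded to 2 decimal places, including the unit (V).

Initial: C1(2μF, Q=1μC, V=0.50V), C2(4μF, Q=1μC, V=0.25V), C3(5μF, Q=9μC, V=1.80V), C4(2μF, Q=8μC, V=4.00V)
Op 1: CLOSE 2-4: Q_total=9.00, C_total=6.00, V=1.50; Q2=6.00, Q4=3.00; dissipated=9.375

Answer: 1.50 V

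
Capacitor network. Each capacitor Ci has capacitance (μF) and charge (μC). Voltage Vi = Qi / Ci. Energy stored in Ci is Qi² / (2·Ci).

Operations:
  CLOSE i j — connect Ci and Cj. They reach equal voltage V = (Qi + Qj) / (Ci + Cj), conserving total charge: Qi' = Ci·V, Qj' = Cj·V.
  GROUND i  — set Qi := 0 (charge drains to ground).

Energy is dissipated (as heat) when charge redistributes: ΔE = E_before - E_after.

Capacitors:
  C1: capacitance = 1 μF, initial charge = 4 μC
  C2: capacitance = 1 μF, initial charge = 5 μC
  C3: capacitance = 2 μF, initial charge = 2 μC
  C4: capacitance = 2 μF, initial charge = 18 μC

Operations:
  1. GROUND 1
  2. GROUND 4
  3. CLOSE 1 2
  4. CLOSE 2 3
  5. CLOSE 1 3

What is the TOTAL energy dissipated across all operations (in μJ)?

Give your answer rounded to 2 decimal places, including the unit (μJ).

Answer: 96.33 μJ

Derivation:
Initial: C1(1μF, Q=4μC, V=4.00V), C2(1μF, Q=5μC, V=5.00V), C3(2μF, Q=2μC, V=1.00V), C4(2μF, Q=18μC, V=9.00V)
Op 1: GROUND 1: Q1=0; energy lost=8.000
Op 2: GROUND 4: Q4=0; energy lost=81.000
Op 3: CLOSE 1-2: Q_total=5.00, C_total=2.00, V=2.50; Q1=2.50, Q2=2.50; dissipated=6.250
Op 4: CLOSE 2-3: Q_total=4.50, C_total=3.00, V=1.50; Q2=1.50, Q3=3.00; dissipated=0.750
Op 5: CLOSE 1-3: Q_total=5.50, C_total=3.00, V=1.83; Q1=1.83, Q3=3.67; dissipated=0.333
Total dissipated: 96.333 μJ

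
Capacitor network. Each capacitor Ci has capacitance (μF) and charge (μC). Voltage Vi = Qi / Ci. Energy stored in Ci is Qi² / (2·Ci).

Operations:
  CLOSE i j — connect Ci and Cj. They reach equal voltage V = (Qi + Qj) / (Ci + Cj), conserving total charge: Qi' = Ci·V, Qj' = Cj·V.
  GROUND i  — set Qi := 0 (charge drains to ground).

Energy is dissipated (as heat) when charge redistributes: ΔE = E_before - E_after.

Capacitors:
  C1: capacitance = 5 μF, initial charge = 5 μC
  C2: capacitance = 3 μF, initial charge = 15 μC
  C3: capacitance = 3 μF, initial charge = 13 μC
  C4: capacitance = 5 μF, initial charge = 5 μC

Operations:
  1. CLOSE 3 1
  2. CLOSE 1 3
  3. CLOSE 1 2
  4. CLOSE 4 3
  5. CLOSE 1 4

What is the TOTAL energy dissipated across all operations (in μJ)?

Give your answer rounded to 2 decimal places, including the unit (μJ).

Initial: C1(5μF, Q=5μC, V=1.00V), C2(3μF, Q=15μC, V=5.00V), C3(3μF, Q=13μC, V=4.33V), C4(5μF, Q=5μC, V=1.00V)
Op 1: CLOSE 3-1: Q_total=18.00, C_total=8.00, V=2.25; Q3=6.75, Q1=11.25; dissipated=10.417
Op 2: CLOSE 1-3: Q_total=18.00, C_total=8.00, V=2.25; Q1=11.25, Q3=6.75; dissipated=0.000
Op 3: CLOSE 1-2: Q_total=26.25, C_total=8.00, V=3.28; Q1=16.41, Q2=9.84; dissipated=7.090
Op 4: CLOSE 4-3: Q_total=11.75, C_total=8.00, V=1.47; Q4=7.34, Q3=4.41; dissipated=1.465
Op 5: CLOSE 1-4: Q_total=23.75, C_total=10.00, V=2.38; Q1=11.88, Q4=11.88; dissipated=4.106
Total dissipated: 23.078 μJ

Answer: 23.08 μJ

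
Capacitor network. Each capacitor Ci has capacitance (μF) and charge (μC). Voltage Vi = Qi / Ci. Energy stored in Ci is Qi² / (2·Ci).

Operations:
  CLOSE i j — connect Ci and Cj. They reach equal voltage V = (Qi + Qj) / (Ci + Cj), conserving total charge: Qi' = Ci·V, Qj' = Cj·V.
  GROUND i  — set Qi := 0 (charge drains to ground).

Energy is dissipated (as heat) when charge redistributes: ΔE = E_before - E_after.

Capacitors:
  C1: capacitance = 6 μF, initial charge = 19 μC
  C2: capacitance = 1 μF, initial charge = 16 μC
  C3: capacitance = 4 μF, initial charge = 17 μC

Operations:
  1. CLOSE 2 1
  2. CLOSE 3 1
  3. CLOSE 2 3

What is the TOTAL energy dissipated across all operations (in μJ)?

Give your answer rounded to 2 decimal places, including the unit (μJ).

Answer: 71.29 μJ

Derivation:
Initial: C1(6μF, Q=19μC, V=3.17V), C2(1μF, Q=16μC, V=16.00V), C3(4μF, Q=17μC, V=4.25V)
Op 1: CLOSE 2-1: Q_total=35.00, C_total=7.00, V=5.00; Q2=5.00, Q1=30.00; dissipated=70.583
Op 2: CLOSE 3-1: Q_total=47.00, C_total=10.00, V=4.70; Q3=18.80, Q1=28.20; dissipated=0.675
Op 3: CLOSE 2-3: Q_total=23.80, C_total=5.00, V=4.76; Q2=4.76, Q3=19.04; dissipated=0.036
Total dissipated: 71.294 μJ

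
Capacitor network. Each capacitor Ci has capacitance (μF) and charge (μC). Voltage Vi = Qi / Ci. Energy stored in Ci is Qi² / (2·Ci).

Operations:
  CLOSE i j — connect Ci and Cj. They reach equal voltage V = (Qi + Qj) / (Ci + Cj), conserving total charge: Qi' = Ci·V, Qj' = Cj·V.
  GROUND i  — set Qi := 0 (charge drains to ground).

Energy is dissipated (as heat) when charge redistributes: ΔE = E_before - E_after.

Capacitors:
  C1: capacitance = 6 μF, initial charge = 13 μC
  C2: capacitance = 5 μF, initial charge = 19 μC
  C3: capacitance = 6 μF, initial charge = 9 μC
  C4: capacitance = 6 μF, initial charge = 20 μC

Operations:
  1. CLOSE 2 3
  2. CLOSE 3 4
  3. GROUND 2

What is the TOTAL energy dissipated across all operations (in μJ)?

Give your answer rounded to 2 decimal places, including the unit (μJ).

Answer: 24.34 μJ

Derivation:
Initial: C1(6μF, Q=13μC, V=2.17V), C2(5μF, Q=19μC, V=3.80V), C3(6μF, Q=9μC, V=1.50V), C4(6μF, Q=20μC, V=3.33V)
Op 1: CLOSE 2-3: Q_total=28.00, C_total=11.00, V=2.55; Q2=12.73, Q3=15.27; dissipated=7.214
Op 2: CLOSE 3-4: Q_total=35.27, C_total=12.00, V=2.94; Q3=17.64, Q4=17.64; dissipated=0.931
Op 3: GROUND 2: Q2=0; energy lost=16.198
Total dissipated: 24.343 μJ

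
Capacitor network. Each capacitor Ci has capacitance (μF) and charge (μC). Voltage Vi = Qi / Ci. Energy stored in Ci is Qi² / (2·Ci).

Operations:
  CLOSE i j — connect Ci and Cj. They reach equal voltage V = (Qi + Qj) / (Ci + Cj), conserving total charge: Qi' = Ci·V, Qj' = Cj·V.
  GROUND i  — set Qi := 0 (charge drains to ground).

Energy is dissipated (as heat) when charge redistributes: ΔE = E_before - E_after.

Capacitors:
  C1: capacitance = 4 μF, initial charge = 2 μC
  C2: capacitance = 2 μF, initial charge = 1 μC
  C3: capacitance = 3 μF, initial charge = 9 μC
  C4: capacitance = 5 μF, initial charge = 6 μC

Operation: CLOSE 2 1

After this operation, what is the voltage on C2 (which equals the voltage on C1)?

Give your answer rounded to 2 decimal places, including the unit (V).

Initial: C1(4μF, Q=2μC, V=0.50V), C2(2μF, Q=1μC, V=0.50V), C3(3μF, Q=9μC, V=3.00V), C4(5μF, Q=6μC, V=1.20V)
Op 1: CLOSE 2-1: Q_total=3.00, C_total=6.00, V=0.50; Q2=1.00, Q1=2.00; dissipated=0.000

Answer: 0.50 V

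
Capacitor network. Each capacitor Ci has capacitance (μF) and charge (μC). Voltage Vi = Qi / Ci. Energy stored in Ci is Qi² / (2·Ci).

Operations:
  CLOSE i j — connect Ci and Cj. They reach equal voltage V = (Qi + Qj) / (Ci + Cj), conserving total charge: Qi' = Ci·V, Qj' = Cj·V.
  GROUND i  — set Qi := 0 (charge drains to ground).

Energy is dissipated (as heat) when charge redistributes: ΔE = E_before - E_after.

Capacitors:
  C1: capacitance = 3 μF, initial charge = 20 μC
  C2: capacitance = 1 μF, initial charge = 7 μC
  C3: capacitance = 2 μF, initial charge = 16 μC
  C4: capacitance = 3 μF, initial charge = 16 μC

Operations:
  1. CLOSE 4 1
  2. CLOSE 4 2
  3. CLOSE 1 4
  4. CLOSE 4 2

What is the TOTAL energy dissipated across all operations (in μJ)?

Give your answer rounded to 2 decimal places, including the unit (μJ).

Answer: 1.76 μJ

Derivation:
Initial: C1(3μF, Q=20μC, V=6.67V), C2(1μF, Q=7μC, V=7.00V), C3(2μF, Q=16μC, V=8.00V), C4(3μF, Q=16μC, V=5.33V)
Op 1: CLOSE 4-1: Q_total=36.00, C_total=6.00, V=6.00; Q4=18.00, Q1=18.00; dissipated=1.333
Op 2: CLOSE 4-2: Q_total=25.00, C_total=4.00, V=6.25; Q4=18.75, Q2=6.25; dissipated=0.375
Op 3: CLOSE 1-4: Q_total=36.75, C_total=6.00, V=6.12; Q1=18.38, Q4=18.38; dissipated=0.047
Op 4: CLOSE 4-2: Q_total=24.62, C_total=4.00, V=6.16; Q4=18.47, Q2=6.16; dissipated=0.006
Total dissipated: 1.761 μJ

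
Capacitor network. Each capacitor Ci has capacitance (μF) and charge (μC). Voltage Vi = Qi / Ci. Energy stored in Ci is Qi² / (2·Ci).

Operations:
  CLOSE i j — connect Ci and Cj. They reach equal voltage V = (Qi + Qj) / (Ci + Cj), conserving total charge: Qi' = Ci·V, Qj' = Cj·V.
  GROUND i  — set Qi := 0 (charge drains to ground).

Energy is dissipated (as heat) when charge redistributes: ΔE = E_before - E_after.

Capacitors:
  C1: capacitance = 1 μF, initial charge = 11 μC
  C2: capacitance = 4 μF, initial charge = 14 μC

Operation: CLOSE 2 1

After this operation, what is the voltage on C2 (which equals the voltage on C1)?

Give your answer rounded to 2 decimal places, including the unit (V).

Initial: C1(1μF, Q=11μC, V=11.00V), C2(4μF, Q=14μC, V=3.50V)
Op 1: CLOSE 2-1: Q_total=25.00, C_total=5.00, V=5.00; Q2=20.00, Q1=5.00; dissipated=22.500

Answer: 5.00 V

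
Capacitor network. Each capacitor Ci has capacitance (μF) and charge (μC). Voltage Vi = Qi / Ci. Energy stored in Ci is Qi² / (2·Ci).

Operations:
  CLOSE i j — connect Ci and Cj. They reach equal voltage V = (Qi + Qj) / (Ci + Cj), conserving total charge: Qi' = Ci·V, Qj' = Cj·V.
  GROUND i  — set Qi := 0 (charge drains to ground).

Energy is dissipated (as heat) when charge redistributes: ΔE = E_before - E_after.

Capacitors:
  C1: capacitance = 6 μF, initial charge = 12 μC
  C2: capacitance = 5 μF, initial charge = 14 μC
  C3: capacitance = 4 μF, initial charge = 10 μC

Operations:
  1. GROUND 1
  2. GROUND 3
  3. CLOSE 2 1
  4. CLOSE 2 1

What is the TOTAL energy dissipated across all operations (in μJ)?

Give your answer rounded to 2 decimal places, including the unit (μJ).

Initial: C1(6μF, Q=12μC, V=2.00V), C2(5μF, Q=14μC, V=2.80V), C3(4μF, Q=10μC, V=2.50V)
Op 1: GROUND 1: Q1=0; energy lost=12.000
Op 2: GROUND 3: Q3=0; energy lost=12.500
Op 3: CLOSE 2-1: Q_total=14.00, C_total=11.00, V=1.27; Q2=6.36, Q1=7.64; dissipated=10.691
Op 4: CLOSE 2-1: Q_total=14.00, C_total=11.00, V=1.27; Q2=6.36, Q1=7.64; dissipated=0.000
Total dissipated: 35.191 μJ

Answer: 35.19 μJ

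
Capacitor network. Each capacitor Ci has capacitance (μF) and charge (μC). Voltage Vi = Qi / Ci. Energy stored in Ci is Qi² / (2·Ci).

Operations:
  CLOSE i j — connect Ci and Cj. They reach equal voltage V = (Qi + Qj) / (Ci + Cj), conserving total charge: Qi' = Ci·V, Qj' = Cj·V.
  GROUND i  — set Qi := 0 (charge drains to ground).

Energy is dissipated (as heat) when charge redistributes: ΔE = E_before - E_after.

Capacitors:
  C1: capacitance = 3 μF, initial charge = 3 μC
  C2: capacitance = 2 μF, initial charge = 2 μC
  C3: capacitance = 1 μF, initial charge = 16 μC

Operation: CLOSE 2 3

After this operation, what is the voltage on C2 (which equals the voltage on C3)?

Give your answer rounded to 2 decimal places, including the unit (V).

Initial: C1(3μF, Q=3μC, V=1.00V), C2(2μF, Q=2μC, V=1.00V), C3(1μF, Q=16μC, V=16.00V)
Op 1: CLOSE 2-3: Q_total=18.00, C_total=3.00, V=6.00; Q2=12.00, Q3=6.00; dissipated=75.000

Answer: 6.00 V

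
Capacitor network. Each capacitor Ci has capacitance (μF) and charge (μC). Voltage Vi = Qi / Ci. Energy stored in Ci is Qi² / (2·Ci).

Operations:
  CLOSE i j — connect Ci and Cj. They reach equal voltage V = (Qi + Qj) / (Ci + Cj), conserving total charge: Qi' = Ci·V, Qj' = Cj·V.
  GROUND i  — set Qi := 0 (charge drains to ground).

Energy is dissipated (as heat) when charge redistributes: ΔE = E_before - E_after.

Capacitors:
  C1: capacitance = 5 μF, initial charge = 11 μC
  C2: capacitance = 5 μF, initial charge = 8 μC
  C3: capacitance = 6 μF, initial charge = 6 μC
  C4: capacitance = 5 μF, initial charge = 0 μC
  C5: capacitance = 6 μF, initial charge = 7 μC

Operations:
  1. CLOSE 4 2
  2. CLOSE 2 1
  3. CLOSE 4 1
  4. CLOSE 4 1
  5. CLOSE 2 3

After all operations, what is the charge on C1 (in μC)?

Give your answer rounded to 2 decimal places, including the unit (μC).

Initial: C1(5μF, Q=11μC, V=2.20V), C2(5μF, Q=8μC, V=1.60V), C3(6μF, Q=6μC, V=1.00V), C4(5μF, Q=0μC, V=0.00V), C5(6μF, Q=7μC, V=1.17V)
Op 1: CLOSE 4-2: Q_total=8.00, C_total=10.00, V=0.80; Q4=4.00, Q2=4.00; dissipated=3.200
Op 2: CLOSE 2-1: Q_total=15.00, C_total=10.00, V=1.50; Q2=7.50, Q1=7.50; dissipated=2.450
Op 3: CLOSE 4-1: Q_total=11.50, C_total=10.00, V=1.15; Q4=5.75, Q1=5.75; dissipated=0.613
Op 4: CLOSE 4-1: Q_total=11.50, C_total=10.00, V=1.15; Q4=5.75, Q1=5.75; dissipated=0.000
Op 5: CLOSE 2-3: Q_total=13.50, C_total=11.00, V=1.23; Q2=6.14, Q3=7.36; dissipated=0.341
Final charges: Q1=5.75, Q2=6.14, Q3=7.36, Q4=5.75, Q5=7.00

Answer: 5.75 μC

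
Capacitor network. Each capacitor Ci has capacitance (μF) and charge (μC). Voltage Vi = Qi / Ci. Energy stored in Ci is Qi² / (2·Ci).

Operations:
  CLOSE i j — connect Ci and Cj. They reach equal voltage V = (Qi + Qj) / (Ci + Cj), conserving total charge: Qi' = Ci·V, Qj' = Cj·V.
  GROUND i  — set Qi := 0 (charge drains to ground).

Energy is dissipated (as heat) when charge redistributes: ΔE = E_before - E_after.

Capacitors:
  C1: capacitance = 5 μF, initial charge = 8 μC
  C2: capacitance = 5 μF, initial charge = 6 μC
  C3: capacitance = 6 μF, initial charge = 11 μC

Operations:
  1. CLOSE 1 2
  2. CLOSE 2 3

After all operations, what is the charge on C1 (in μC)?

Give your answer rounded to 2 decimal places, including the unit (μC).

Initial: C1(5μF, Q=8μC, V=1.60V), C2(5μF, Q=6μC, V=1.20V), C3(6μF, Q=11μC, V=1.83V)
Op 1: CLOSE 1-2: Q_total=14.00, C_total=10.00, V=1.40; Q1=7.00, Q2=7.00; dissipated=0.200
Op 2: CLOSE 2-3: Q_total=18.00, C_total=11.00, V=1.64; Q2=8.18, Q3=9.82; dissipated=0.256
Final charges: Q1=7.00, Q2=8.18, Q3=9.82

Answer: 7.00 μC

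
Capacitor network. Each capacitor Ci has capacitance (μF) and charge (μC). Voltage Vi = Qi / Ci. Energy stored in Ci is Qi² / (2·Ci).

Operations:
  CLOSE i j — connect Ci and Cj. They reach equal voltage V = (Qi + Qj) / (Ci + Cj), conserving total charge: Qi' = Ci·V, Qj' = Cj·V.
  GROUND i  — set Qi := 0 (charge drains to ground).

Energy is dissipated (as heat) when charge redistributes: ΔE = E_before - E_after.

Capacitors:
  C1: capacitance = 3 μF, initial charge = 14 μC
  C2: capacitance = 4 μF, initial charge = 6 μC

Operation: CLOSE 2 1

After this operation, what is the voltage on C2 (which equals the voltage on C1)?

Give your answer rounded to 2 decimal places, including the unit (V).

Initial: C1(3μF, Q=14μC, V=4.67V), C2(4μF, Q=6μC, V=1.50V)
Op 1: CLOSE 2-1: Q_total=20.00, C_total=7.00, V=2.86; Q2=11.43, Q1=8.57; dissipated=8.595

Answer: 2.86 V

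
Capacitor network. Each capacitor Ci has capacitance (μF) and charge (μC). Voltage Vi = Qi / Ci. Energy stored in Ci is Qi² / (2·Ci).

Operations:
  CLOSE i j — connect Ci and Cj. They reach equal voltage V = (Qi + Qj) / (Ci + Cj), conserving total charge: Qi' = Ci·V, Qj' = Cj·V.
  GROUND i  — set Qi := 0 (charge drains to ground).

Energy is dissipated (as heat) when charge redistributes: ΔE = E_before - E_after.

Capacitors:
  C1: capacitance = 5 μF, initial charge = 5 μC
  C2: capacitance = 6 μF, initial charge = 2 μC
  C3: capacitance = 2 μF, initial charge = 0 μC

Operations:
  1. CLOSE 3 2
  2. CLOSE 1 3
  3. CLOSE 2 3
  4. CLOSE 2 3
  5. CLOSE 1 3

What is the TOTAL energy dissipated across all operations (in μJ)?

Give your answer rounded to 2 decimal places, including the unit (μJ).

Initial: C1(5μF, Q=5μC, V=1.00V), C2(6μF, Q=2μC, V=0.33V), C3(2μF, Q=0μC, V=0.00V)
Op 1: CLOSE 3-2: Q_total=2.00, C_total=8.00, V=0.25; Q3=0.50, Q2=1.50; dissipated=0.083
Op 2: CLOSE 1-3: Q_total=5.50, C_total=7.00, V=0.79; Q1=3.93, Q3=1.57; dissipated=0.402
Op 3: CLOSE 2-3: Q_total=3.07, C_total=8.00, V=0.38; Q2=2.30, Q3=0.77; dissipated=0.215
Op 4: CLOSE 2-3: Q_total=3.07, C_total=8.00, V=0.38; Q2=2.30, Q3=0.77; dissipated=0.000
Op 5: CLOSE 1-3: Q_total=4.70, C_total=7.00, V=0.67; Q1=3.35, Q3=1.34; dissipated=0.115
Total dissipated: 0.816 μJ

Answer: 0.82 μJ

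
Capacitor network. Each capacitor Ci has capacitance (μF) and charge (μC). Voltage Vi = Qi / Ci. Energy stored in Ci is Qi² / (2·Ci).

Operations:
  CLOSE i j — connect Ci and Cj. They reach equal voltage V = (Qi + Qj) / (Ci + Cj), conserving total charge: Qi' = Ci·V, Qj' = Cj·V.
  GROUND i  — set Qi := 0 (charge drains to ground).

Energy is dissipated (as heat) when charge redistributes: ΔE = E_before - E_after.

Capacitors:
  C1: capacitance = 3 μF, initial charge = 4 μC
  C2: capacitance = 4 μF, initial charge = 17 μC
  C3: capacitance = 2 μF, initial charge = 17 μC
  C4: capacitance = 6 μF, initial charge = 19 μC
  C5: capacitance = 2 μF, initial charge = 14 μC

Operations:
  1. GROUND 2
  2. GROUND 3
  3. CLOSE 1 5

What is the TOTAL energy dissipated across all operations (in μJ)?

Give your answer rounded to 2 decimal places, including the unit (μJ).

Initial: C1(3μF, Q=4μC, V=1.33V), C2(4μF, Q=17μC, V=4.25V), C3(2μF, Q=17μC, V=8.50V), C4(6μF, Q=19μC, V=3.17V), C5(2μF, Q=14μC, V=7.00V)
Op 1: GROUND 2: Q2=0; energy lost=36.125
Op 2: GROUND 3: Q3=0; energy lost=72.250
Op 3: CLOSE 1-5: Q_total=18.00, C_total=5.00, V=3.60; Q1=10.80, Q5=7.20; dissipated=19.267
Total dissipated: 127.642 μJ

Answer: 127.64 μJ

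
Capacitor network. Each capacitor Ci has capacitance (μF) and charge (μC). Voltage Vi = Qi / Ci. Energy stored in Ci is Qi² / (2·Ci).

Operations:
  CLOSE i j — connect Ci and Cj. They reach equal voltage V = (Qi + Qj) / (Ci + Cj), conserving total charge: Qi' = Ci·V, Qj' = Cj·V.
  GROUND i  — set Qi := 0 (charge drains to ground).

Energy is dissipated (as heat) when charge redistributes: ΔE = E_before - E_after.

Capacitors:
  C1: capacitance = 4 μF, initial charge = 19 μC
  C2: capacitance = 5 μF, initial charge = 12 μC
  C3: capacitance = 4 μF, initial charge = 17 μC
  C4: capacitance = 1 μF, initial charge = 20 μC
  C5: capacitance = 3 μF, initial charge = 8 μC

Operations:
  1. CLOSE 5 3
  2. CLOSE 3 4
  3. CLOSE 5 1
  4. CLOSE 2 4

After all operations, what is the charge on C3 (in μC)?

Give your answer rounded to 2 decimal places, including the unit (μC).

Answer: 27.43 μC

Derivation:
Initial: C1(4μF, Q=19μC, V=4.75V), C2(5μF, Q=12μC, V=2.40V), C3(4μF, Q=17μC, V=4.25V), C4(1μF, Q=20μC, V=20.00V), C5(3μF, Q=8μC, V=2.67V)
Op 1: CLOSE 5-3: Q_total=25.00, C_total=7.00, V=3.57; Q5=10.71, Q3=14.29; dissipated=2.149
Op 2: CLOSE 3-4: Q_total=34.29, C_total=5.00, V=6.86; Q3=27.43, Q4=6.86; dissipated=107.959
Op 3: CLOSE 5-1: Q_total=29.71, C_total=7.00, V=4.24; Q5=12.73, Q1=16.98; dissipated=1.191
Op 4: CLOSE 2-4: Q_total=18.86, C_total=6.00, V=3.14; Q2=15.71, Q4=3.14; dissipated=8.278
Final charges: Q1=16.98, Q2=15.71, Q3=27.43, Q4=3.14, Q5=12.73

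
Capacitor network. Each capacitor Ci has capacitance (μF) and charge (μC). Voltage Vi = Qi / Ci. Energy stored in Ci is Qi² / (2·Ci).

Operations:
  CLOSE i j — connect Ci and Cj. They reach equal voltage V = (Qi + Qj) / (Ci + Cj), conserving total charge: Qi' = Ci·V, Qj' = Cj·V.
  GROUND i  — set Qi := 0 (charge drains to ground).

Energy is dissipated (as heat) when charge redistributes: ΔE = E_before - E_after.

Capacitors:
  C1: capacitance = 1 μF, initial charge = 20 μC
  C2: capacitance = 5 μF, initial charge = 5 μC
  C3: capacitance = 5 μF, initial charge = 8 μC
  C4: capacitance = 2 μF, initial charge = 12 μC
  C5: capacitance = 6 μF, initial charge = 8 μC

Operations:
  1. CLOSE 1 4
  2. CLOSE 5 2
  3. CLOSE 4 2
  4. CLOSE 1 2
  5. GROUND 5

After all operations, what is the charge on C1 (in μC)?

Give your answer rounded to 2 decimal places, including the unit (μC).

Answer: 5.02 μC

Derivation:
Initial: C1(1μF, Q=20μC, V=20.00V), C2(5μF, Q=5μC, V=1.00V), C3(5μF, Q=8μC, V=1.60V), C4(2μF, Q=12μC, V=6.00V), C5(6μF, Q=8μC, V=1.33V)
Op 1: CLOSE 1-4: Q_total=32.00, C_total=3.00, V=10.67; Q1=10.67, Q4=21.33; dissipated=65.333
Op 2: CLOSE 5-2: Q_total=13.00, C_total=11.00, V=1.18; Q5=7.09, Q2=5.91; dissipated=0.152
Op 3: CLOSE 4-2: Q_total=27.24, C_total=7.00, V=3.89; Q4=7.78, Q2=19.46; dissipated=64.259
Op 4: CLOSE 1-2: Q_total=30.13, C_total=6.00, V=5.02; Q1=5.02, Q2=25.10; dissipated=19.125
Op 5: GROUND 5: Q5=0; energy lost=4.190
Final charges: Q1=5.02, Q2=25.10, Q3=8.00, Q4=7.78, Q5=0.00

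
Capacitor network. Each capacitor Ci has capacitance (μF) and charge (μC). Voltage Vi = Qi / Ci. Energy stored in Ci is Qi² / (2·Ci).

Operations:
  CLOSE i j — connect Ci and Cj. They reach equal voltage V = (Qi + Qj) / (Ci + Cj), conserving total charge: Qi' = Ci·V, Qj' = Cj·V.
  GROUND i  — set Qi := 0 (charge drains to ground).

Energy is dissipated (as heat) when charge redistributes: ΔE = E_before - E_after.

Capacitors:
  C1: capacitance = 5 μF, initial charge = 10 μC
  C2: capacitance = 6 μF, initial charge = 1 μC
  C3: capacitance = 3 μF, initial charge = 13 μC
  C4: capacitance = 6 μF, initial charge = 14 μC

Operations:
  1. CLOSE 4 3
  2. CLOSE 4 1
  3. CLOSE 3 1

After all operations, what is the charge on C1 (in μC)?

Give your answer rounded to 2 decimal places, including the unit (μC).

Initial: C1(5μF, Q=10μC, V=2.00V), C2(6μF, Q=1μC, V=0.17V), C3(3μF, Q=13μC, V=4.33V), C4(6μF, Q=14μC, V=2.33V)
Op 1: CLOSE 4-3: Q_total=27.00, C_total=9.00, V=3.00; Q4=18.00, Q3=9.00; dissipated=4.000
Op 2: CLOSE 4-1: Q_total=28.00, C_total=11.00, V=2.55; Q4=15.27, Q1=12.73; dissipated=1.364
Op 3: CLOSE 3-1: Q_total=21.73, C_total=8.00, V=2.72; Q3=8.15, Q1=13.58; dissipated=0.194
Final charges: Q1=13.58, Q2=1.00, Q3=8.15, Q4=15.27

Answer: 13.58 μC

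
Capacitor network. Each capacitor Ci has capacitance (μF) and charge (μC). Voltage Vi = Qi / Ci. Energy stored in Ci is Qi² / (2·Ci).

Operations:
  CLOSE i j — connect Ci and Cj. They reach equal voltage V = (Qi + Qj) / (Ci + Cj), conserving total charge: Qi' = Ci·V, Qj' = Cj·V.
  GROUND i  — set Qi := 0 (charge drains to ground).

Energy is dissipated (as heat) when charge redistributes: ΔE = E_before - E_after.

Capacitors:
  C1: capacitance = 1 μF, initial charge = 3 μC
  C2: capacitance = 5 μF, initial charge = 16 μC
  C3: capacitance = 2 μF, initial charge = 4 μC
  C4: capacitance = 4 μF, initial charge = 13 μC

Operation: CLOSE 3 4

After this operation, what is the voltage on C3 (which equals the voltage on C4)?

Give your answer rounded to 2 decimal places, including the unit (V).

Initial: C1(1μF, Q=3μC, V=3.00V), C2(5μF, Q=16μC, V=3.20V), C3(2μF, Q=4μC, V=2.00V), C4(4μF, Q=13μC, V=3.25V)
Op 1: CLOSE 3-4: Q_total=17.00, C_total=6.00, V=2.83; Q3=5.67, Q4=11.33; dissipated=1.042

Answer: 2.83 V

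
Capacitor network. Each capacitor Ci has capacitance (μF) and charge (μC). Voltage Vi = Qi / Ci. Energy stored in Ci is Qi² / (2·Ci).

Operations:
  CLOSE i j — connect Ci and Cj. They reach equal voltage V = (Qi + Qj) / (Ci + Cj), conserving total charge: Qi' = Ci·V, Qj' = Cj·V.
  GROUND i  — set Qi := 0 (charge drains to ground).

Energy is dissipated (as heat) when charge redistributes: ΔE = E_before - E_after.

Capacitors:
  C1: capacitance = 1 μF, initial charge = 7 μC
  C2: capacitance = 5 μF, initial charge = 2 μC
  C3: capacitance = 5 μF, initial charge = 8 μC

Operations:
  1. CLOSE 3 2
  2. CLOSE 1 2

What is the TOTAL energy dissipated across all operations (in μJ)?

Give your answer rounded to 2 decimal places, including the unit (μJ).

Initial: C1(1μF, Q=7μC, V=7.00V), C2(5μF, Q=2μC, V=0.40V), C3(5μF, Q=8μC, V=1.60V)
Op 1: CLOSE 3-2: Q_total=10.00, C_total=10.00, V=1.00; Q3=5.00, Q2=5.00; dissipated=1.800
Op 2: CLOSE 1-2: Q_total=12.00, C_total=6.00, V=2.00; Q1=2.00, Q2=10.00; dissipated=15.000
Total dissipated: 16.800 μJ

Answer: 16.80 μJ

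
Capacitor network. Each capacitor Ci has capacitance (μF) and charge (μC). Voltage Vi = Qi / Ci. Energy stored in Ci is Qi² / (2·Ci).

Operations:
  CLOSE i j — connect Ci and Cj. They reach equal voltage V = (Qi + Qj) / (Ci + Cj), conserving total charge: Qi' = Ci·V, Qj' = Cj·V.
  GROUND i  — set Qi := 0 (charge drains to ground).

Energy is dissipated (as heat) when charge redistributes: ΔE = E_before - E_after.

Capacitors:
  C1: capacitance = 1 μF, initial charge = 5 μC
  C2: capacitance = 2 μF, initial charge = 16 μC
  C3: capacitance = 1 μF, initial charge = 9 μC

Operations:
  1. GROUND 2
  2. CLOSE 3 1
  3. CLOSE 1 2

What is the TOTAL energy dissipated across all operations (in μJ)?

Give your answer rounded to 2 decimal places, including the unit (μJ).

Initial: C1(1μF, Q=5μC, V=5.00V), C2(2μF, Q=16μC, V=8.00V), C3(1μF, Q=9μC, V=9.00V)
Op 1: GROUND 2: Q2=0; energy lost=64.000
Op 2: CLOSE 3-1: Q_total=14.00, C_total=2.00, V=7.00; Q3=7.00, Q1=7.00; dissipated=4.000
Op 3: CLOSE 1-2: Q_total=7.00, C_total=3.00, V=2.33; Q1=2.33, Q2=4.67; dissipated=16.333
Total dissipated: 84.333 μJ

Answer: 84.33 μJ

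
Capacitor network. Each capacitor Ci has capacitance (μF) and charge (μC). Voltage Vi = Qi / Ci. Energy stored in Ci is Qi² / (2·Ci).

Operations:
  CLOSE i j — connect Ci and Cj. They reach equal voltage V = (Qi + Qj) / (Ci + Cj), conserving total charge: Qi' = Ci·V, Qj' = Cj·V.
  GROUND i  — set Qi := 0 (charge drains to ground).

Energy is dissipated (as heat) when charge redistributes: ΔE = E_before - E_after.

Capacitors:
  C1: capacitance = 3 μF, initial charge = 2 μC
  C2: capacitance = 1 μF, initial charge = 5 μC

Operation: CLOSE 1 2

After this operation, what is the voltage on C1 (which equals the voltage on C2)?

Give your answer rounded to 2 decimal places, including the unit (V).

Answer: 1.75 V

Derivation:
Initial: C1(3μF, Q=2μC, V=0.67V), C2(1μF, Q=5μC, V=5.00V)
Op 1: CLOSE 1-2: Q_total=7.00, C_total=4.00, V=1.75; Q1=5.25, Q2=1.75; dissipated=7.042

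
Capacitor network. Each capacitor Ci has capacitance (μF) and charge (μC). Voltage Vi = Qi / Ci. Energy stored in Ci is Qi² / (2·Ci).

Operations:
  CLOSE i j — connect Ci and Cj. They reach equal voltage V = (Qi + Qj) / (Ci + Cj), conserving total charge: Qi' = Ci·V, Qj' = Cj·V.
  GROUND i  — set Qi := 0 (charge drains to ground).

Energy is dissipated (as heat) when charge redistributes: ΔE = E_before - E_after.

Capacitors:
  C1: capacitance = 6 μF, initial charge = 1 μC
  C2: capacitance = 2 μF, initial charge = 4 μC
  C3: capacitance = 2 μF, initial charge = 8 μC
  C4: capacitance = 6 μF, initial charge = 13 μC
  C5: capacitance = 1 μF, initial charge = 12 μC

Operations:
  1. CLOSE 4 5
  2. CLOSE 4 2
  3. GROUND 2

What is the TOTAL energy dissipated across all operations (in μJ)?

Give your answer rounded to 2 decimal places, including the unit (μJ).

Initial: C1(6μF, Q=1μC, V=0.17V), C2(2μF, Q=4μC, V=2.00V), C3(2μF, Q=8μC, V=4.00V), C4(6μF, Q=13μC, V=2.17V), C5(1μF, Q=12μC, V=12.00V)
Op 1: CLOSE 4-5: Q_total=25.00, C_total=7.00, V=3.57; Q4=21.43, Q5=3.57; dissipated=41.440
Op 2: CLOSE 4-2: Q_total=25.43, C_total=8.00, V=3.18; Q4=19.07, Q2=6.36; dissipated=1.852
Op 3: GROUND 2: Q2=0; energy lost=10.103
Total dissipated: 53.396 μJ

Answer: 53.40 μJ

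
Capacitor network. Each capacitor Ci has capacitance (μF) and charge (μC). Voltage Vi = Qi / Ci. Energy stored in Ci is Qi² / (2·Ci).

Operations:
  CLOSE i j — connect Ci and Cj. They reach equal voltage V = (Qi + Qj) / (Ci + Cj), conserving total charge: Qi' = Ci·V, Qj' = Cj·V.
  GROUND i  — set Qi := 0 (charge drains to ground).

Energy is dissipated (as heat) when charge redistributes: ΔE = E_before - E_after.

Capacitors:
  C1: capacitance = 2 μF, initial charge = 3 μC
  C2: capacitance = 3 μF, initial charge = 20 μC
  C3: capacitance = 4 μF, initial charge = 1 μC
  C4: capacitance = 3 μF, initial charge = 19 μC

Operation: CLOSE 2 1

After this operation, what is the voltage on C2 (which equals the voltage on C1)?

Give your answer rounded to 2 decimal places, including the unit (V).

Answer: 4.60 V

Derivation:
Initial: C1(2μF, Q=3μC, V=1.50V), C2(3μF, Q=20μC, V=6.67V), C3(4μF, Q=1μC, V=0.25V), C4(3μF, Q=19μC, V=6.33V)
Op 1: CLOSE 2-1: Q_total=23.00, C_total=5.00, V=4.60; Q2=13.80, Q1=9.20; dissipated=16.017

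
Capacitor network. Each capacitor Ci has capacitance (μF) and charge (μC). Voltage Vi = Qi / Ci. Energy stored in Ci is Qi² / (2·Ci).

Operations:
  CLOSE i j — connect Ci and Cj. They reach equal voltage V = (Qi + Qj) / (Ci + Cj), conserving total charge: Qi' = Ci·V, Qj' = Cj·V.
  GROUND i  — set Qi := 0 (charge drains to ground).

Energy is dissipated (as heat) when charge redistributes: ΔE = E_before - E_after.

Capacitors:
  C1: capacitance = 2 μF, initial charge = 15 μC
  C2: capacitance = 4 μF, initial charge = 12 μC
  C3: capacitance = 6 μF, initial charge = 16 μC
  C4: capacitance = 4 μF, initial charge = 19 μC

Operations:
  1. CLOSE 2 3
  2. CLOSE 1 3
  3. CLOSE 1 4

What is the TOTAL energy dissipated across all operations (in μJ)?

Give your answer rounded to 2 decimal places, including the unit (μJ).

Answer: 17.10 μJ

Derivation:
Initial: C1(2μF, Q=15μC, V=7.50V), C2(4μF, Q=12μC, V=3.00V), C3(6μF, Q=16μC, V=2.67V), C4(4μF, Q=19μC, V=4.75V)
Op 1: CLOSE 2-3: Q_total=28.00, C_total=10.00, V=2.80; Q2=11.20, Q3=16.80; dissipated=0.133
Op 2: CLOSE 1-3: Q_total=31.80, C_total=8.00, V=3.98; Q1=7.95, Q3=23.85; dissipated=16.567
Op 3: CLOSE 1-4: Q_total=26.95, C_total=6.00, V=4.49; Q1=8.98, Q4=17.97; dissipated=0.400
Total dissipated: 17.101 μJ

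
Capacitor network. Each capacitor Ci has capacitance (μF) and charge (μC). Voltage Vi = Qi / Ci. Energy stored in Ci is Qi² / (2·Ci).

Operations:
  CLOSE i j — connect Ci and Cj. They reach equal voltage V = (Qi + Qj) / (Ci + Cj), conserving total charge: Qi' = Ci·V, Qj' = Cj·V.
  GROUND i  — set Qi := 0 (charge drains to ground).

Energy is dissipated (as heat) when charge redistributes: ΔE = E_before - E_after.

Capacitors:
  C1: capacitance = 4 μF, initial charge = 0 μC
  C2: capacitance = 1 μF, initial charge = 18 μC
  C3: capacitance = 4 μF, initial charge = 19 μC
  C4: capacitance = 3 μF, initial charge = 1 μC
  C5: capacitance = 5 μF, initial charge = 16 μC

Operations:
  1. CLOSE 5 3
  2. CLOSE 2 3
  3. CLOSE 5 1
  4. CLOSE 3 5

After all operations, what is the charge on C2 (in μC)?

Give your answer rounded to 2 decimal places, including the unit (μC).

Answer: 6.71 μC

Derivation:
Initial: C1(4μF, Q=0μC, V=0.00V), C2(1μF, Q=18μC, V=18.00V), C3(4μF, Q=19μC, V=4.75V), C4(3μF, Q=1μC, V=0.33V), C5(5μF, Q=16μC, V=3.20V)
Op 1: CLOSE 5-3: Q_total=35.00, C_total=9.00, V=3.89; Q5=19.44, Q3=15.56; dissipated=2.669
Op 2: CLOSE 2-3: Q_total=33.56, C_total=5.00, V=6.71; Q2=6.71, Q3=26.84; dissipated=79.649
Op 3: CLOSE 5-1: Q_total=19.44, C_total=9.00, V=2.16; Q5=10.80, Q1=8.64; dissipated=16.804
Op 4: CLOSE 3-5: Q_total=37.65, C_total=9.00, V=4.18; Q3=16.73, Q5=20.91; dissipated=23.009
Final charges: Q1=8.64, Q2=6.71, Q3=16.73, Q4=1.00, Q5=20.91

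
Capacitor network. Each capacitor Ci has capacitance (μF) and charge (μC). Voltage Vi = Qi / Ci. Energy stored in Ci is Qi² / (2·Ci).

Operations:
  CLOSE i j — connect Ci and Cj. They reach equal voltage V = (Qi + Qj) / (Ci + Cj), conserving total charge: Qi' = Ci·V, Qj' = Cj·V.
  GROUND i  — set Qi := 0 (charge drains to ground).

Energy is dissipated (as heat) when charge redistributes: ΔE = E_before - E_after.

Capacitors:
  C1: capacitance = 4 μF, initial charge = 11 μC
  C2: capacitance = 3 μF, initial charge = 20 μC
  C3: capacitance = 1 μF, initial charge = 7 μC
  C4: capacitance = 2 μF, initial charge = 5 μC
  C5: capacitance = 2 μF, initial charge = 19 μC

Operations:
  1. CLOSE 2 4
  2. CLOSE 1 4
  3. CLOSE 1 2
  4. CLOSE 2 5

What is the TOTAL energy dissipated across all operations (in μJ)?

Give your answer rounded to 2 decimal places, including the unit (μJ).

Answer: 32.94 μJ

Derivation:
Initial: C1(4μF, Q=11μC, V=2.75V), C2(3μF, Q=20μC, V=6.67V), C3(1μF, Q=7μC, V=7.00V), C4(2μF, Q=5μC, V=2.50V), C5(2μF, Q=19μC, V=9.50V)
Op 1: CLOSE 2-4: Q_total=25.00, C_total=5.00, V=5.00; Q2=15.00, Q4=10.00; dissipated=10.417
Op 2: CLOSE 1-4: Q_total=21.00, C_total=6.00, V=3.50; Q1=14.00, Q4=7.00; dissipated=3.375
Op 3: CLOSE 1-2: Q_total=29.00, C_total=7.00, V=4.14; Q1=16.57, Q2=12.43; dissipated=1.929
Op 4: CLOSE 2-5: Q_total=31.43, C_total=5.00, V=6.29; Q2=18.86, Q5=12.57; dissipated=17.219
Total dissipated: 32.940 μJ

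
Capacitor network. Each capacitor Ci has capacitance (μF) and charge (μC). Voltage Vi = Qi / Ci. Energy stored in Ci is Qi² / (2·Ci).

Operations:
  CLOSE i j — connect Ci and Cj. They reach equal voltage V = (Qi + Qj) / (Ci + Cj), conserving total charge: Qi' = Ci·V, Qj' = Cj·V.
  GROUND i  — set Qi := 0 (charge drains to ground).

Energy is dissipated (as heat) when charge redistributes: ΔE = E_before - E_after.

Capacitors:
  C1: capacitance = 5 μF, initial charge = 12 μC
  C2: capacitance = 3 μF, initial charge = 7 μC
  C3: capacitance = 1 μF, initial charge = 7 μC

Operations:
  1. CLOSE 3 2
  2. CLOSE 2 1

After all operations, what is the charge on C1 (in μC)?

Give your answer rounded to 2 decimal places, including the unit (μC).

Answer: 14.06 μC

Derivation:
Initial: C1(5μF, Q=12μC, V=2.40V), C2(3μF, Q=7μC, V=2.33V), C3(1μF, Q=7μC, V=7.00V)
Op 1: CLOSE 3-2: Q_total=14.00, C_total=4.00, V=3.50; Q3=3.50, Q2=10.50; dissipated=8.167
Op 2: CLOSE 2-1: Q_total=22.50, C_total=8.00, V=2.81; Q2=8.44, Q1=14.06; dissipated=1.134
Final charges: Q1=14.06, Q2=8.44, Q3=3.50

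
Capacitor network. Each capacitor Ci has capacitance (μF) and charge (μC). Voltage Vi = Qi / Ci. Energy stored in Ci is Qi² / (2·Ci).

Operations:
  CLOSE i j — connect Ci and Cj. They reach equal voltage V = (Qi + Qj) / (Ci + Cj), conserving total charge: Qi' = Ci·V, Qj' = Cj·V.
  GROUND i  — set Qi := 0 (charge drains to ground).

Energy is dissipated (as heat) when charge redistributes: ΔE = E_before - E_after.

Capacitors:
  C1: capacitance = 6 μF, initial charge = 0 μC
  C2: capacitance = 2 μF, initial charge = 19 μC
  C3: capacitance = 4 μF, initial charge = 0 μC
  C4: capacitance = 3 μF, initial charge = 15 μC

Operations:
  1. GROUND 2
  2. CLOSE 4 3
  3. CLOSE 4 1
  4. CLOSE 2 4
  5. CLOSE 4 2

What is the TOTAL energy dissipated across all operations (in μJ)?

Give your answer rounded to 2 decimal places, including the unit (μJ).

Initial: C1(6μF, Q=0μC, V=0.00V), C2(2μF, Q=19μC, V=9.50V), C3(4μF, Q=0μC, V=0.00V), C4(3μF, Q=15μC, V=5.00V)
Op 1: GROUND 2: Q2=0; energy lost=90.250
Op 2: CLOSE 4-3: Q_total=15.00, C_total=7.00, V=2.14; Q4=6.43, Q3=8.57; dissipated=21.429
Op 3: CLOSE 4-1: Q_total=6.43, C_total=9.00, V=0.71; Q4=2.14, Q1=4.29; dissipated=4.592
Op 4: CLOSE 2-4: Q_total=2.14, C_total=5.00, V=0.43; Q2=0.86, Q4=1.29; dissipated=0.306
Op 5: CLOSE 4-2: Q_total=2.14, C_total=5.00, V=0.43; Q4=1.29, Q2=0.86; dissipated=0.000
Total dissipated: 116.577 μJ

Answer: 116.58 μJ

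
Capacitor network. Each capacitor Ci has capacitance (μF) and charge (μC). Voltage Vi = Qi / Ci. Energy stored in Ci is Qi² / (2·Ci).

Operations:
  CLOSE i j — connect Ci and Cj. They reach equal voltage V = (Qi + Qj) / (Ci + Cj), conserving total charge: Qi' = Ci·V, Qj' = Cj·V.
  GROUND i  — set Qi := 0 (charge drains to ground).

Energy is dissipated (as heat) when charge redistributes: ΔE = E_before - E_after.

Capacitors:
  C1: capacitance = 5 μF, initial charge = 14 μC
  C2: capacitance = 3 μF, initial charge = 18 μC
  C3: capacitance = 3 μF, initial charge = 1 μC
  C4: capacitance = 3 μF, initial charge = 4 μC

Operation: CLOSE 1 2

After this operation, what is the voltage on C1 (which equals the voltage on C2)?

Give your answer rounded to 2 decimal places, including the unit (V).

Answer: 4.00 V

Derivation:
Initial: C1(5μF, Q=14μC, V=2.80V), C2(3μF, Q=18μC, V=6.00V), C3(3μF, Q=1μC, V=0.33V), C4(3μF, Q=4μC, V=1.33V)
Op 1: CLOSE 1-2: Q_total=32.00, C_total=8.00, V=4.00; Q1=20.00, Q2=12.00; dissipated=9.600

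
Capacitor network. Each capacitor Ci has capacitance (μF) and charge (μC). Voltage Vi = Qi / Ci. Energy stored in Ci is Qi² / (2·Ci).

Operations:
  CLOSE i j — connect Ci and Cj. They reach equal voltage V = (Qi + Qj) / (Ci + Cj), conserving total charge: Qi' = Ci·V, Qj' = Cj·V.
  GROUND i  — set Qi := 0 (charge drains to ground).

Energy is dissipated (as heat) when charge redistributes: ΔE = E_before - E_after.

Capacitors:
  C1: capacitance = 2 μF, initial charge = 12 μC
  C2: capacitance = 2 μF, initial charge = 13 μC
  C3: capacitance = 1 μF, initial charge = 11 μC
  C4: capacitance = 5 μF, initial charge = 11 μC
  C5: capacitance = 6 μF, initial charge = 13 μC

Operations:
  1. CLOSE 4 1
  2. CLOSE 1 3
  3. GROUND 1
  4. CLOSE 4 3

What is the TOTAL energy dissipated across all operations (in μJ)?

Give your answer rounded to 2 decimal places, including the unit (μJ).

Answer: 67.21 μJ

Derivation:
Initial: C1(2μF, Q=12μC, V=6.00V), C2(2μF, Q=13μC, V=6.50V), C3(1μF, Q=11μC, V=11.00V), C4(5μF, Q=11μC, V=2.20V), C5(6μF, Q=13μC, V=2.17V)
Op 1: CLOSE 4-1: Q_total=23.00, C_total=7.00, V=3.29; Q4=16.43, Q1=6.57; dissipated=10.314
Op 2: CLOSE 1-3: Q_total=17.57, C_total=3.00, V=5.86; Q1=11.71, Q3=5.86; dissipated=19.837
Op 3: GROUND 1: Q1=0; energy lost=34.306
Op 4: CLOSE 4-3: Q_total=22.29, C_total=6.00, V=3.71; Q4=18.57, Q3=3.71; dissipated=2.755
Total dissipated: 67.212 μJ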